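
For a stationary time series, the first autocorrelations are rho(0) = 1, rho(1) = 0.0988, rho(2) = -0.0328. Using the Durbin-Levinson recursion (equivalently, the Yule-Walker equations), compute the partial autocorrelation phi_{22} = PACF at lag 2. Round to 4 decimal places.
\phi_{22} = -0.0430

The PACF at lag k is phi_{kk}, the last component of the solution
to the Yule-Walker system G_k phi = r_k where
  (G_k)_{ij} = rho(|i - j|), (r_k)_i = rho(i), i,j = 1..k.
Equivalently, Durbin-Levinson gives phi_{kk} iteratively:
  phi_{11} = rho(1)
  phi_{kk} = [rho(k) - sum_{j=1..k-1} phi_{k-1,j} rho(k-j)]
            / [1 - sum_{j=1..k-1} phi_{k-1,j} rho(j)],
  phi_{k,j} = phi_{k-1,j} - phi_{kk} phi_{k-1,k-j},  j = 1..k-1.
Step k = 1:
  phi_11 = rho(1) = 0.0988.
Step k = 2:
  phi_22 = [rho(2) - phi_11 rho(1)] / [1 - phi_11 rho(1)] = [-0.0328 - (0.0988)(0.0988)] / [1 - (0.0988)(0.0988)]
         = -0.04256144 / 0.99023856 = -0.043.
Therefore phi_{22} = -0.0430.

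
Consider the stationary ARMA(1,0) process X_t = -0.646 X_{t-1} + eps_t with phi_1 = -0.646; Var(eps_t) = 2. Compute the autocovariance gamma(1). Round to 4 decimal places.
\gamma(1) = -2.2173

Multiply the model equation by X_{t-k} and take expectations. With theta_0 = psi_0 = 1 and psi_j the MA(infinity) weights, this gives
  gamma(k) - sum_i phi_i gamma(k-i) = c_k,
  c_k = sigma^2 * sum_{j=k..q} theta_j psi_{j-k}   (c_k = 0 for k > q),
using gamma(-m) = gamma(m).
Pure AR (q = 0): c_0 = sigma^2 = 2, c_k = 0 for k >= 1.
Equations for k = 0 and k = 1 (AR order 1):
  gamma(0) = phi_1 gamma(1) + c_0
  gamma(1) = phi_1 gamma(0) + c_1
Substituting the second into the first: gamma(0) (1 - phi_1^2) = c_0 + phi_1 c_1, so
  gamma(0) = c_0 / (1 - phi_1^2) = 2 / (1 - (-0.646)^2) = 2 / 0.582684 = 3.432392.
  gamma(1) = phi_1 gamma(0) = (-0.646)(3.432392) = -2.217325.
Therefore gamma(1) = -2.2173 (to 4 decimal places).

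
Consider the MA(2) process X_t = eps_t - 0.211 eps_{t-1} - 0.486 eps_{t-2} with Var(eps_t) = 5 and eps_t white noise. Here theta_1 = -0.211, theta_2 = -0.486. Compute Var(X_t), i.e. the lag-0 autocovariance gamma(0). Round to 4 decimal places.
\gamma(0) = 6.4036

For an MA(q) process X_t = eps_t + sum_i theta_i eps_{t-i} with
Var(eps_t) = sigma^2, the variance is
  gamma(0) = sigma^2 * (1 + sum_i theta_i^2).
  sum_i theta_i^2 = (-0.211)^2 + (-0.486)^2 = 0.044521 + 0.236196 = 0.280717.
  gamma(0) = 5 * (1 + 0.280717) = 5 * 1.280717 = 6.403585, which rounds to 6.4036.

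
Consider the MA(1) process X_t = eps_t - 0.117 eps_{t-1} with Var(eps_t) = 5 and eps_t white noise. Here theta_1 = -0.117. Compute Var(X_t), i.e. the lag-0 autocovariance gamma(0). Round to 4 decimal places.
\gamma(0) = 5.0684

For an MA(q) process X_t = eps_t + sum_i theta_i eps_{t-i} with
Var(eps_t) = sigma^2, the variance is
  gamma(0) = sigma^2 * (1 + sum_i theta_i^2).
  sum_i theta_i^2 = (-0.117)^2 = 0.013689.
  gamma(0) = 5 * (1 + 0.013689) = 5 * 1.013689 = 5.068445, which rounds to 5.0684.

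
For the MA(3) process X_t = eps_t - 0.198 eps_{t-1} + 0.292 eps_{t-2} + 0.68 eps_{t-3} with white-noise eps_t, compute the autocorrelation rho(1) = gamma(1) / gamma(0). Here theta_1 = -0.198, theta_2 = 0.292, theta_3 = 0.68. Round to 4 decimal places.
\rho(1) = -0.0361

For an MA(q) process with theta_0 = 1, the autocovariance is
  gamma(k) = sigma^2 * sum_{i=0..q-k} theta_i * theta_{i+k},
and rho(k) = gamma(k) / gamma(0). Sigma^2 cancels.
  numerator   = (1)*(-0.198) + (-0.198)*(0.292) + (0.292)*(0.68) = -0.057256.
  denominator = (1)^2 + (-0.198)^2 + (0.292)^2 + (0.68)^2 = 1.586868.
  rho(1) = -0.057256 / 1.586868 = -0.0361.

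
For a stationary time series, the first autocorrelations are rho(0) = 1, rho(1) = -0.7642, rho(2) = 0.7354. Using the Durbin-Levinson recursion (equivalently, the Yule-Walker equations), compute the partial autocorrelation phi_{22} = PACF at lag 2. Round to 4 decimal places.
\phi_{22} = 0.3639

The PACF at lag k is phi_{kk}, the last component of the solution
to the Yule-Walker system G_k phi = r_k where
  (G_k)_{ij} = rho(|i - j|), (r_k)_i = rho(i), i,j = 1..k.
Equivalently, Durbin-Levinson gives phi_{kk} iteratively:
  phi_{11} = rho(1)
  phi_{kk} = [rho(k) - sum_{j=1..k-1} phi_{k-1,j} rho(k-j)]
            / [1 - sum_{j=1..k-1} phi_{k-1,j} rho(j)],
  phi_{k,j} = phi_{k-1,j} - phi_{kk} phi_{k-1,k-j},  j = 1..k-1.
Step k = 1:
  phi_11 = rho(1) = -0.7642.
Step k = 2:
  phi_22 = [rho(2) - phi_11 rho(1)] / [1 - phi_11 rho(1)] = [0.7354 - (-0.7642)(-0.7642)] / [1 - (-0.7642)(-0.7642)]
         = 0.15139836 / 0.41599836 = 0.3639.
Therefore phi_{22} = 0.3639.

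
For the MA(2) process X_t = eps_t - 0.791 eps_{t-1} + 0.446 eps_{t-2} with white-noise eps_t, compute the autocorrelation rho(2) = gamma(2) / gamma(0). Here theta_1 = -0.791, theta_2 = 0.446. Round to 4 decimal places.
\rho(2) = 0.2444

For an MA(q) process with theta_0 = 1, the autocovariance is
  gamma(k) = sigma^2 * sum_{i=0..q-k} theta_i * theta_{i+k},
and rho(k) = gamma(k) / gamma(0). Sigma^2 cancels.
  numerator   = (1)*(0.446) = 0.446.
  denominator = (1)^2 + (-0.791)^2 + (0.446)^2 = 1.824597.
  rho(2) = 0.446 / 1.824597 = 0.2444.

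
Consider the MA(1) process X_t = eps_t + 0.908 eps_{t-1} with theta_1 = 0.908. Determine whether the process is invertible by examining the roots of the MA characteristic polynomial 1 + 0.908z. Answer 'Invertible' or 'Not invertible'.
\text{Invertible}

The MA(q) characteristic polynomial is P(z) = 1 + 0.908z.
Invertibility requires all roots to lie outside the unit circle, i.e. |z| > 1 for every root.
This is linear in z: 1 + (0.908) z = 0  =>  z = -1/(0.908) = -1.101322,  |z| = 1.101322.
Moduli of all roots: 1.1013.
All moduli strictly greater than 1? Yes.
Verdict: Invertible.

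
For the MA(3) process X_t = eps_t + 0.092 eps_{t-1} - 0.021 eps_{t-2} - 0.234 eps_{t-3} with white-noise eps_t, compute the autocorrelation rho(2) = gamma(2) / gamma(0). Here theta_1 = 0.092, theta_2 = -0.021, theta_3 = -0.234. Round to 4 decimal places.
\rho(2) = -0.0400

For an MA(q) process with theta_0 = 1, the autocovariance is
  gamma(k) = sigma^2 * sum_{i=0..q-k} theta_i * theta_{i+k},
and rho(k) = gamma(k) / gamma(0). Sigma^2 cancels.
  numerator   = (1)*(-0.021) + (0.092)*(-0.234) = -0.042528.
  denominator = (1)^2 + (0.092)^2 + (-0.021)^2 + (-0.234)^2 = 1.063661.
  rho(2) = -0.042528 / 1.063661 = -0.0400.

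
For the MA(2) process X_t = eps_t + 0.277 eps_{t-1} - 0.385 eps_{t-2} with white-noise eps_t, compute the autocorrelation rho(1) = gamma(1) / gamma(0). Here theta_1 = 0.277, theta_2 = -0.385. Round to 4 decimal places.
\rho(1) = 0.1391

For an MA(q) process with theta_0 = 1, the autocovariance is
  gamma(k) = sigma^2 * sum_{i=0..q-k} theta_i * theta_{i+k},
and rho(k) = gamma(k) / gamma(0). Sigma^2 cancels.
  numerator   = (1)*(0.277) + (0.277)*(-0.385) = 0.170355.
  denominator = (1)^2 + (0.277)^2 + (-0.385)^2 = 1.224954.
  rho(1) = 0.170355 / 1.224954 = 0.1391.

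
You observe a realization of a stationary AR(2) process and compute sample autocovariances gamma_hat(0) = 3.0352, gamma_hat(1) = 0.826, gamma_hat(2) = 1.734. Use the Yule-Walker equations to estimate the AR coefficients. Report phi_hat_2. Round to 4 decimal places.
\hat\phi_{2} = 0.5370

The Yule-Walker equations for an AR(p) process read, in matrix form,
  Gamma_p phi = r_p,   with   (Gamma_p)_{ij} = gamma(|i - j|),
                       (r_p)_i = gamma(i),   i,j = 1..p.
Substitute the sample gammas (Toeplitz matrix and right-hand side of size 2):
  Gamma_p = [[3.0352, 0.826], [0.826, 3.0352]]
  r_p     = [0.826, 1.734]
Written out:
  3.0352 phi_1 + 0.826 phi_2 = 0.826
  0.826 phi_1 + 3.0352 phi_2 = 1.734
Solve by Cramer's rule:
  det = gamma(0)^2 - gamma(1)^2 = (3.0352)^2 - (0.826)^2 = 9.21243904 - 0.682276 = 8.53016304
  phi_hat_1 = [gamma(1) gamma(0) - gamma(1) gamma(2)] / det = [(0.826)(3.0352) - (0.826)(1.734)] / 8.53016304 = 1.0747912 / 8.53016304 = 0.126
  phi_hat_2 = [gamma(0) gamma(2) - gamma(1)^2] / det = [(3.0352)(1.734) - (0.826)^2] / 8.53016304 = 4.5807608 / 8.53016304 = 0.537
So phi_hat = [0.1260, 0.5370].
Therefore phi_hat_2 = 0.5370.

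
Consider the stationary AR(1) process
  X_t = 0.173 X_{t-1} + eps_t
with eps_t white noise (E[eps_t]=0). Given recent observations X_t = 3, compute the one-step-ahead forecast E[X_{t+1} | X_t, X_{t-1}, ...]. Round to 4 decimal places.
E[X_{t+1} \mid \mathcal F_t] = 0.5190

For an AR(p) model X_t = c + sum_i phi_i X_{t-i} + eps_t, the
one-step-ahead conditional mean is
  E[X_{t+1} | X_t, ...] = c + sum_i phi_i X_{t+1-i}.
Substitute known values:
  E[X_{t+1} | ...] = (0.173) * (3)
                   = 0.5190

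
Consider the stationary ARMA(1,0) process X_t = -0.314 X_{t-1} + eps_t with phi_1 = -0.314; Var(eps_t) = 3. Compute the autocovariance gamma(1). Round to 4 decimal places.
\gamma(1) = -1.0450

Multiply the model equation by X_{t-k} and take expectations. With theta_0 = psi_0 = 1 and psi_j the MA(infinity) weights, this gives
  gamma(k) - sum_i phi_i gamma(k-i) = c_k,
  c_k = sigma^2 * sum_{j=k..q} theta_j psi_{j-k}   (c_k = 0 for k > q),
using gamma(-m) = gamma(m).
Pure AR (q = 0): c_0 = sigma^2 = 3, c_k = 0 for k >= 1.
Equations for k = 0 and k = 1 (AR order 1):
  gamma(0) = phi_1 gamma(1) + c_0
  gamma(1) = phi_1 gamma(0) + c_1
Substituting the second into the first: gamma(0) (1 - phi_1^2) = c_0 + phi_1 c_1, so
  gamma(0) = c_0 / (1 - phi_1^2) = 3 / (1 - (-0.314)^2) = 3 / 0.901404 = 3.328141.
  gamma(1) = phi_1 gamma(0) = (-0.314)(3.328141) = -1.045036.
Therefore gamma(1) = -1.0450 (to 4 decimal places).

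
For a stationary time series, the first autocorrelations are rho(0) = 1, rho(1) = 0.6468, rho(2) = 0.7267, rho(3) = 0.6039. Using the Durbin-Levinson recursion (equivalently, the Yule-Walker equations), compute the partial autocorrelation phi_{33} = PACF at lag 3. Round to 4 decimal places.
\phi_{33} = 0.0960

The PACF at lag k is phi_{kk}, the last component of the solution
to the Yule-Walker system G_k phi = r_k where
  (G_k)_{ij} = rho(|i - j|), (r_k)_i = rho(i), i,j = 1..k.
Equivalently, Durbin-Levinson gives phi_{kk} iteratively:
  phi_{11} = rho(1)
  phi_{kk} = [rho(k) - sum_{j=1..k-1} phi_{k-1,j} rho(k-j)]
            / [1 - sum_{j=1..k-1} phi_{k-1,j} rho(j)],
  phi_{k,j} = phi_{k-1,j} - phi_{kk} phi_{k-1,k-j},  j = 1..k-1.
Step k = 1:
  phi_11 = rho(1) = 0.6468.
Step k = 2:
  phi_22 = [rho(2) - phi_11 rho(1)] / [1 - phi_11 rho(1)] = [0.7267 - (0.6468)(0.6468)] / [1 - (0.6468)(0.6468)]
         = 0.30834976 / 0.58164976 = 0.53013.
  Update: phi_21 = phi_11 - phi_22 phi_11 = 0.6468 - (0.53013)(0.6468) = 0.303912.
Step k = 3:
  phi_33 = [rho(3) - phi_21 rho(2) - phi_22 rho(1)] / [1 - phi_21 rho(1) - phi_22 rho(2)]
    numerator   = 0.6039 - (0.303912)(0.7267) - (0.53013)(0.6468) = 0.0401592
    denominator = 1 - (0.303912)(0.6468) - (0.53013)(0.7267) = 0.41818442
  phi_33 = 0.0401592 / 0.41818442 = 0.096.
Therefore phi_{33} = 0.0960.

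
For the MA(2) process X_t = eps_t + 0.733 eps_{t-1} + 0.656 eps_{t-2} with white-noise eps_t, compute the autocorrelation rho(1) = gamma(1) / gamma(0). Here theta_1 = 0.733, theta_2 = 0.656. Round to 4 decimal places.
\rho(1) = 0.6169

For an MA(q) process with theta_0 = 1, the autocovariance is
  gamma(k) = sigma^2 * sum_{i=0..q-k} theta_i * theta_{i+k},
and rho(k) = gamma(k) / gamma(0). Sigma^2 cancels.
  numerator   = (1)*(0.733) + (0.733)*(0.656) = 1.213848.
  denominator = (1)^2 + (0.733)^2 + (0.656)^2 = 1.967625.
  rho(1) = 1.213848 / 1.967625 = 0.6169.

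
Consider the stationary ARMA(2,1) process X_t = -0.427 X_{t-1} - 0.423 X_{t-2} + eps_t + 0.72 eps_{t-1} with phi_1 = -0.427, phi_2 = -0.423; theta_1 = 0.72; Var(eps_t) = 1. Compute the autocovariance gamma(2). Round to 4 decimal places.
\gamma(2) = -0.6448

Multiply the model equation by X_{t-k} and take expectations. With theta_0 = psi_0 = 1 and psi_j the MA(infinity) weights, this gives
  gamma(k) - sum_i phi_i gamma(k-i) = c_k,
  c_k = sigma^2 * sum_{j=k..q} theta_j psi_{j-k}   (c_k = 0 for k > q),
using gamma(-m) = gamma(m).
psi-weights needed (psi_j = theta_j + sum_i phi_i psi_{j-i}):
  psi_1 = theta_1 + phi_1 = 0.72 + (-0.427) = 0.293
Right-hand sides:
  c_0 = sigma^2 (1 + theta_1 psi_1) = 1 * (1 + (0.72)(0.293)) = 1 * 1.21096 = 1.21096
  c_1 = sigma^2 theta_1 = 1 * (0.72) = 0.72
  c_2 = 0
Equations for k = 0, 1, 2 (AR order 2, c_2 = 0):
  (E0) gamma(0) = phi_1 gamma(1) + phi_2 gamma(2) + c_0
  (E1) gamma(1) = phi_1 gamma(0) + phi_2 gamma(1) + c_1
  (E2) gamma(2) = phi_1 gamma(1) + phi_2 gamma(0)
From (E1): gamma(1) = A gamma(0) + B with
  A = phi_1 / (1 - phi_2) = -0.427 / 1.423 = -0.30007,   B = c_1 / (1 - phi_2) = 0.72 / 1.423 = 0.505973.
Insert (E2) into (E0): gamma(0) (1 - phi_2^2) = phi_1 (1 + phi_2) gamma(1) + c_0.
  phi_1 (1 + phi_2) = (-0.427)(0.577) = -0.246379,   1 - phi_2^2 = 0.821071.
Replace gamma(1) by A gamma(0) + B and collect gamma(0):
  gamma(0) [0.821071 - (-0.246379)(-0.30007)] = (-0.246379)(0.505973) + 1.21096
  gamma(0) * 0.74714 = 1.086299
  gamma(0) = 1.086299 / 0.74714 = 1.453943.
  gamma(1) = A gamma(0) + B = (-0.30007)(1.453943) + (0.505973) = 0.069688.
  gamma(2) = phi_1 gamma(1) + phi_2 gamma(0) = (-0.427)(0.069688) + (-0.423)(1.453943) = -0.644775.
Therefore gamma(2) = -0.6448 (to 4 decimal places).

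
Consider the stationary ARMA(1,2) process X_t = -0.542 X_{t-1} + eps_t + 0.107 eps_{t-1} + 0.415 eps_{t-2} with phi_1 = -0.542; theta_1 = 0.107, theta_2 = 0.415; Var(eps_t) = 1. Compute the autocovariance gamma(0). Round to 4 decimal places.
\gamma(0) = 1.7889

Multiply the model equation by X_{t-k} and take expectations. With theta_0 = psi_0 = 1 and psi_j the MA(infinity) weights, this gives
  gamma(k) - sum_i phi_i gamma(k-i) = c_k,
  c_k = sigma^2 * sum_{j=k..q} theta_j psi_{j-k}   (c_k = 0 for k > q),
using gamma(-m) = gamma(m).
psi-weights needed (psi_j = theta_j + sum_i phi_i psi_{j-i}):
  psi_1 = theta_1 + phi_1 = 0.107 + (-0.542) = -0.435
  psi_2 = theta_2 + phi_1 psi_1 = 0.415 + (-0.542)(-0.435) = 0.65077
Right-hand sides:
  c_0 = sigma^2 (1 + theta_1 psi_1 + theta_2 psi_2) = 1 * (1 + (0.107)(-0.435) + (0.415)(0.65077)) = 1 * 1.223525 = 1.223525
  c_1 = sigma^2 (theta_1 + theta_2 psi_1) = 1 * (0.107 + (0.415)(-0.435)) = -0.073525
  c_2 = sigma^2 theta_2 = 1 * (0.415) = 0.415
Equations for k = 0 and k = 1 (AR order 1):
  gamma(0) = phi_1 gamma(1) + c_0
  gamma(1) = phi_1 gamma(0) + c_1
Substituting the second into the first: gamma(0) (1 - phi_1^2) = c_0 + phi_1 c_1, so
  gamma(0) = (c_0 + phi_1 c_1) / (1 - phi_1^2) = (1.223525 + (-0.542)(-0.073525)) / (1 - (-0.542)^2) = 1.263375 / 0.706236 = 1.788885.
Therefore gamma(0) = 1.7889 (to 4 decimal places).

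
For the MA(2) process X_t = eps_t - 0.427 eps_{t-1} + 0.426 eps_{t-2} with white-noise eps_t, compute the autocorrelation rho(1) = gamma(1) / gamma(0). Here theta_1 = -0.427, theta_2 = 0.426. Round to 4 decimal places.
\rho(1) = -0.4465

For an MA(q) process with theta_0 = 1, the autocovariance is
  gamma(k) = sigma^2 * sum_{i=0..q-k} theta_i * theta_{i+k},
and rho(k) = gamma(k) / gamma(0). Sigma^2 cancels.
  numerator   = (1)*(-0.427) + (-0.427)*(0.426) = -0.608902.
  denominator = (1)^2 + (-0.427)^2 + (0.426)^2 = 1.363805.
  rho(1) = -0.608902 / 1.363805 = -0.4465.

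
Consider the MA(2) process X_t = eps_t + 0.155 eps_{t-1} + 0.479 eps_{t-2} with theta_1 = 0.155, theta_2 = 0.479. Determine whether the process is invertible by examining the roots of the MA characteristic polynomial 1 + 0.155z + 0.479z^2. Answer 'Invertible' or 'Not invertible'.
\text{Invertible}

The MA(q) characteristic polynomial is P(z) = 1 + 0.155z + 0.479z^2.
Invertibility requires all roots to lie outside the unit circle, i.e. |z| > 1 for every root.
Set 1 + (0.155) z + (0.479) z^2 = 0, i.e. a z^2 + b z + c = 0 with a = 0.479, b = 0.155, c = 1.
Discriminant D = b^2 - 4ac = (0.155)^2 - 4*(0.479)*1 = 0.024025 - (1.916) = -1.891975.
D < 0, so the roots are the complex-conjugate pair z = (-b +/- i sqrt(-D)) / (2a) = -0.1618 +/- 1.4358i.
For a conjugate pair |z|^2 = z * conj(z) = (product of roots) = c/a = 1/(0.479) = 2.087683, so |z| = sqrt(2.087683) = 1.4449 for both roots.
Moduli of all roots: 1.4449, 1.4449.
All moduli strictly greater than 1? Yes.
Verdict: Invertible.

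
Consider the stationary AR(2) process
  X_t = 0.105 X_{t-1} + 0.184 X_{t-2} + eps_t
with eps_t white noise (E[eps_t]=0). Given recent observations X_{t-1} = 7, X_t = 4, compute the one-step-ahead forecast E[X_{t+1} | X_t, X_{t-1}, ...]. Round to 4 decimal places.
E[X_{t+1} \mid \mathcal F_t] = 1.7080

For an AR(p) model X_t = c + sum_i phi_i X_{t-i} + eps_t, the
one-step-ahead conditional mean is
  E[X_{t+1} | X_t, ...] = c + sum_i phi_i X_{t+1-i}.
Substitute known values:
  E[X_{t+1} | ...] = (0.105) * (4) + (0.184) * (7)
                   = 1.7080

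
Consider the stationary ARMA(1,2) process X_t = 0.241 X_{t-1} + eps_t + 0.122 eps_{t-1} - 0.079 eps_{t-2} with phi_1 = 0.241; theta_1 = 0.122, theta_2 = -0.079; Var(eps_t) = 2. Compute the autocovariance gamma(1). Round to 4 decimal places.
\gamma(1) = 0.7322

Multiply the model equation by X_{t-k} and take expectations. With theta_0 = psi_0 = 1 and psi_j the MA(infinity) weights, this gives
  gamma(k) - sum_i phi_i gamma(k-i) = c_k,
  c_k = sigma^2 * sum_{j=k..q} theta_j psi_{j-k}   (c_k = 0 for k > q),
using gamma(-m) = gamma(m).
psi-weights needed (psi_j = theta_j + sum_i phi_i psi_{j-i}):
  psi_1 = theta_1 + phi_1 = 0.122 + (0.241) = 0.363
  psi_2 = theta_2 + phi_1 psi_1 = -0.079 + (0.241)(0.363) = 0.008483
Right-hand sides:
  c_0 = sigma^2 (1 + theta_1 psi_1 + theta_2 psi_2) = 2 * (1 + (0.122)(0.363) + (-0.079)(0.008483)) = 2 * 1.043616 = 2.087232
  c_1 = sigma^2 (theta_1 + theta_2 psi_1) = 2 * (0.122 + (-0.079)(0.363)) = 0.186646
  c_2 = sigma^2 theta_2 = 2 * (-0.079) = -0.158
Equations for k = 0 and k = 1 (AR order 1):
  gamma(0) = phi_1 gamma(1) + c_0
  gamma(1) = phi_1 gamma(0) + c_1
Substituting the second into the first: gamma(0) (1 - phi_1^2) = c_0 + phi_1 c_1, so
  gamma(0) = (c_0 + phi_1 c_1) / (1 - phi_1^2) = (2.087232 + (0.241)(0.186646)) / (1 - (0.241)^2) = 2.132213 / 0.941919 = 2.263691.
  gamma(1) = phi_1 gamma(0) + c_1 = (0.241)(2.263691) + (0.186646) = 0.732195.
Therefore gamma(1) = 0.7322 (to 4 decimal places).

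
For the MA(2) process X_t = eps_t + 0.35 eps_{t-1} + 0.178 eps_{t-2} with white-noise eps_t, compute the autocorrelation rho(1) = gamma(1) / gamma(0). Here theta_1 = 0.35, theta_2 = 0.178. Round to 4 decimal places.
\rho(1) = 0.3572

For an MA(q) process with theta_0 = 1, the autocovariance is
  gamma(k) = sigma^2 * sum_{i=0..q-k} theta_i * theta_{i+k},
and rho(k) = gamma(k) / gamma(0). Sigma^2 cancels.
  numerator   = (1)*(0.35) + (0.35)*(0.178) = 0.4123.
  denominator = (1)^2 + (0.35)^2 + (0.178)^2 = 1.154184.
  rho(1) = 0.4123 / 1.154184 = 0.3572.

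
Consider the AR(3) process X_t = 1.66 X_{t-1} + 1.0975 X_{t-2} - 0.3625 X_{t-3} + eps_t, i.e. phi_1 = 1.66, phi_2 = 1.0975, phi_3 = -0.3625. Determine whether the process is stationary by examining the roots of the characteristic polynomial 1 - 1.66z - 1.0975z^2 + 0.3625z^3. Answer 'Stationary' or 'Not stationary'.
\text{Not stationary}

The AR(p) characteristic polynomial is P(z) = 1 - 1.66z - 1.0975z^2 + 0.3625z^3.
Stationarity requires all roots to lie outside the unit circle, i.e. |z| > 1 for every root.
Degree 3: look for a simple real root z0 first, then factor out (1 - z/z0) and solve the remaining quadratic.
Testing z0 = 4: P(4) = 1 + (-1.66)(4) + (-1.0975)(4)^2 + (0.3625)(4)^3
  = 1 + (-6.64) + (-17.56) + (23.2) = 0.  So z_0 = 4 is a root, |z_0| = 4.
Divide out the factor (1 - 0.25 z) = (1 - z/z0) (since 1/z0 = 0.25):
  P(z) = (1 - 0.25 z)(1 + (-1.41) z + (-1.45) z^2)
  [check: z-coef -1.41 - (0.25) = -1.66; z^2-coef -1.45 - (0.25)(-1.41) = -1.0975; z^3-coef -(0.25)(-1.45) = 0.3625.]
Remaining roots from the quadratic factor 1 + (-1.41) z + (-1.45) z^2:
  Set 1 + (-1.41) z + (-1.45) z^2 = 0, i.e. a z^2 + b z + c = 0 with a = -1.45, b = -1.41, c = 1.
  Discriminant D = b^2 - 4ac = (-1.41)^2 - 4*(-1.45)*1 = 1.9881 - (-5.8) = 7.7881.
  D >= 0, so the roots are real: z = (-b +/- sqrt(D)) / (2a) = (1.41 +/- 2.790717) / (-2.9).
    z_1 = (1.41 + 2.790717) / (-2.9) = -1.4485,   |z_1| = 1.4485.
    z_2 = (1.41 - 2.790717) / (-2.9) = 0.4761,   |z_2| = 0.4761.
Moduli of all roots: 4.0000, 1.4485, 0.4761.
All moduli strictly greater than 1? No.
Verdict: Not stationary.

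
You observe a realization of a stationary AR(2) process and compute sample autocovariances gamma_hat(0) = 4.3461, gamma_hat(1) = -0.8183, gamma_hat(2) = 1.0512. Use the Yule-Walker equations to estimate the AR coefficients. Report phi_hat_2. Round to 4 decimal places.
\hat\phi_{2} = 0.2140

The Yule-Walker equations for an AR(p) process read, in matrix form,
  Gamma_p phi = r_p,   with   (Gamma_p)_{ij} = gamma(|i - j|),
                       (r_p)_i = gamma(i),   i,j = 1..p.
Substitute the sample gammas (Toeplitz matrix and right-hand side of size 2):
  Gamma_p = [[4.3461, -0.8183], [-0.8183, 4.3461]]
  r_p     = [-0.8183, 1.0512]
Written out:
  4.3461 phi_1 - 0.8183 phi_2 = -0.8183
  -0.8183 phi_1 + 4.3461 phi_2 = 1.0512
Solve by Cramer's rule:
  det = gamma(0)^2 - gamma(1)^2 = (4.3461)^2 - (-0.8183)^2 = 18.88858521 - 0.66961489 = 18.21897032
  phi_hat_1 = [gamma(1) gamma(0) - gamma(1) gamma(2)] / det = [(-0.8183)(4.3461) - (-0.8183)(1.0512)] / 18.21897032 = -2.69621667 / 18.21897032 = -0.148
  phi_hat_2 = [gamma(0) gamma(2) - gamma(1)^2] / det = [(4.3461)(1.0512) - (-0.8183)^2] / 18.21897032 = 3.89900543 / 18.21897032 = 0.214
So phi_hat = [-0.1480, 0.2140].
Therefore phi_hat_2 = 0.2140.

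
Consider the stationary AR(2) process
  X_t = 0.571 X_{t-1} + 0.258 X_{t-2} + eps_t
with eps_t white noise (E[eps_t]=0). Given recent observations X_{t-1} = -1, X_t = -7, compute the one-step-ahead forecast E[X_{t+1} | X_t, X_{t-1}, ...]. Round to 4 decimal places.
E[X_{t+1} \mid \mathcal F_t] = -4.2550

For an AR(p) model X_t = c + sum_i phi_i X_{t-i} + eps_t, the
one-step-ahead conditional mean is
  E[X_{t+1} | X_t, ...] = c + sum_i phi_i X_{t+1-i}.
Substitute known values:
  E[X_{t+1} | ...] = (0.571) * (-7) + (0.258) * (-1)
                   = -4.2550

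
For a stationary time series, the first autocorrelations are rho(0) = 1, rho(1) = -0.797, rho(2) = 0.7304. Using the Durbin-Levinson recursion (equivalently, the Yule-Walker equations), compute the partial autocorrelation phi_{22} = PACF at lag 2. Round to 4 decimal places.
\phi_{22} = 0.2609

The PACF at lag k is phi_{kk}, the last component of the solution
to the Yule-Walker system G_k phi = r_k where
  (G_k)_{ij} = rho(|i - j|), (r_k)_i = rho(i), i,j = 1..k.
Equivalently, Durbin-Levinson gives phi_{kk} iteratively:
  phi_{11} = rho(1)
  phi_{kk} = [rho(k) - sum_{j=1..k-1} phi_{k-1,j} rho(k-j)]
            / [1 - sum_{j=1..k-1} phi_{k-1,j} rho(j)],
  phi_{k,j} = phi_{k-1,j} - phi_{kk} phi_{k-1,k-j},  j = 1..k-1.
Step k = 1:
  phi_11 = rho(1) = -0.797.
Step k = 2:
  phi_22 = [rho(2) - phi_11 rho(1)] / [1 - phi_11 rho(1)] = [0.7304 - (-0.797)(-0.797)] / [1 - (-0.797)(-0.797)]
         = 0.095191 / 0.364791 = 0.2609.
Therefore phi_{22} = 0.2609.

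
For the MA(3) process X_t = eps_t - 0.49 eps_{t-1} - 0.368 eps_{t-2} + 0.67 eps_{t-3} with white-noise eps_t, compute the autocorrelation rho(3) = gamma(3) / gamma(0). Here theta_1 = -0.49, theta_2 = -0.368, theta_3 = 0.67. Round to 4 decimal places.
\rho(3) = 0.3672

For an MA(q) process with theta_0 = 1, the autocovariance is
  gamma(k) = sigma^2 * sum_{i=0..q-k} theta_i * theta_{i+k},
and rho(k) = gamma(k) / gamma(0). Sigma^2 cancels.
  numerator   = (1)*(0.67) = 0.67.
  denominator = (1)^2 + (-0.49)^2 + (-0.368)^2 + (0.67)^2 = 1.824424.
  rho(3) = 0.67 / 1.824424 = 0.3672.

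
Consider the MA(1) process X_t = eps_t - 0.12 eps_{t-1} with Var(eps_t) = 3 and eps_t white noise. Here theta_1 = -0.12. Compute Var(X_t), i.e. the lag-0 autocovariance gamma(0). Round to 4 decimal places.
\gamma(0) = 3.0432

For an MA(q) process X_t = eps_t + sum_i theta_i eps_{t-i} with
Var(eps_t) = sigma^2, the variance is
  gamma(0) = sigma^2 * (1 + sum_i theta_i^2).
  sum_i theta_i^2 = (-0.12)^2 = 0.0144.
  gamma(0) = 3 * (1 + 0.0144) = 3 * 1.0144 = 3.0432.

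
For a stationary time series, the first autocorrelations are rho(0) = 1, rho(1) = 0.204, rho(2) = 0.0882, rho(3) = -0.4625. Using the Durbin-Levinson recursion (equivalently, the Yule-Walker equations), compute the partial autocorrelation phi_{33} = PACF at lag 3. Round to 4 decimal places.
\phi_{33} = -0.5120

The PACF at lag k is phi_{kk}, the last component of the solution
to the Yule-Walker system G_k phi = r_k where
  (G_k)_{ij} = rho(|i - j|), (r_k)_i = rho(i), i,j = 1..k.
Equivalently, Durbin-Levinson gives phi_{kk} iteratively:
  phi_{11} = rho(1)
  phi_{kk} = [rho(k) - sum_{j=1..k-1} phi_{k-1,j} rho(k-j)]
            / [1 - sum_{j=1..k-1} phi_{k-1,j} rho(j)],
  phi_{k,j} = phi_{k-1,j} - phi_{kk} phi_{k-1,k-j},  j = 1..k-1.
Step k = 1:
  phi_11 = rho(1) = 0.204.
Step k = 2:
  phi_22 = [rho(2) - phi_11 rho(1)] / [1 - phi_11 rho(1)] = [0.0882 - (0.204)(0.204)] / [1 - (0.204)(0.204)]
         = 0.046584 / 0.958384 = 0.048607.
  Update: phi_21 = phi_11 - phi_22 phi_11 = 0.204 - (0.048607)(0.204) = 0.194084.
Step k = 3:
  phi_33 = [rho(3) - phi_21 rho(2) - phi_22 rho(1)] / [1 - phi_21 rho(1) - phi_22 rho(2)]
    numerator   = -0.4625 - (0.194084)(0.0882) - (0.048607)(0.204) = -0.48953402
    denominator = 1 - (0.194084)(0.204) - (0.048607)(0.0882) = 0.9561197
  phi_33 = -0.48953402 / 0.9561197 = -0.512.
Therefore phi_{33} = -0.5120.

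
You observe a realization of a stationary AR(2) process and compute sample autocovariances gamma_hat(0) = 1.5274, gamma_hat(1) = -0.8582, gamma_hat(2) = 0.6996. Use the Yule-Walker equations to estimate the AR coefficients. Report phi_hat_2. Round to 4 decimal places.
\hat\phi_{2} = 0.2080

The Yule-Walker equations for an AR(p) process read, in matrix form,
  Gamma_p phi = r_p,   with   (Gamma_p)_{ij} = gamma(|i - j|),
                       (r_p)_i = gamma(i),   i,j = 1..p.
Substitute the sample gammas (Toeplitz matrix and right-hand side of size 2):
  Gamma_p = [[1.5274, -0.8582], [-0.8582, 1.5274]]
  r_p     = [-0.8582, 0.6996]
Written out:
  1.5274 phi_1 - 0.8582 phi_2 = -0.8582
  -0.8582 phi_1 + 1.5274 phi_2 = 0.6996
Solve by Cramer's rule:
  det = gamma(0)^2 - gamma(1)^2 = (1.5274)^2 - (-0.8582)^2 = 2.33295076 - 0.73650724 = 1.59644352
  phi_hat_1 = [gamma(1) gamma(0) - gamma(1) gamma(2)] / det = [(-0.8582)(1.5274) - (-0.8582)(0.6996)] / 1.59644352 = -0.71041796 / 1.59644352 = -0.445
  phi_hat_2 = [gamma(0) gamma(2) - gamma(1)^2] / det = [(1.5274)(0.6996) - (-0.8582)^2] / 1.59644352 = 0.3320618 / 1.59644352 = 0.208
So phi_hat = [-0.4450, 0.2080].
Therefore phi_hat_2 = 0.2080.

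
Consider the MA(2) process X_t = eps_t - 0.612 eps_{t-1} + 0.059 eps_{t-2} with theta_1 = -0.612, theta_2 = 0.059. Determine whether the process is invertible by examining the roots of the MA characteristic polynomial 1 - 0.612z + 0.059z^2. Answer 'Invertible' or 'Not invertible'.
\text{Invertible}

The MA(q) characteristic polynomial is P(z) = 1 - 0.612z + 0.059z^2.
Invertibility requires all roots to lie outside the unit circle, i.e. |z| > 1 for every root.
Set 1 + (-0.612) z + (0.059) z^2 = 0, i.e. a z^2 + b z + c = 0 with a = 0.059, b = -0.612, c = 1.
Discriminant D = b^2 - 4ac = (-0.612)^2 - 4*(0.059)*1 = 0.374544 - (0.236) = 0.138544.
D >= 0, so the roots are real: z = (-b +/- sqrt(D)) / (2a) = (0.612 +/- 0.372215) / (0.118).
  z_1 = (0.612 + 0.372215) / (0.118) = 8.3408,   |z_1| = 8.3408.
  z_2 = (0.612 - 0.372215) / (0.118) = 2.0321,   |z_2| = 2.0321.
Moduli of all roots: 8.3408, 2.0321.
All moduli strictly greater than 1? Yes.
Verdict: Invertible.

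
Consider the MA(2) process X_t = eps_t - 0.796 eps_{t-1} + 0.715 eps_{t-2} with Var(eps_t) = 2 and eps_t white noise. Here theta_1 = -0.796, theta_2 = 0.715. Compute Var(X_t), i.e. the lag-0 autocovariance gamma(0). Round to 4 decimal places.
\gamma(0) = 4.2897

For an MA(q) process X_t = eps_t + sum_i theta_i eps_{t-i} with
Var(eps_t) = sigma^2, the variance is
  gamma(0) = sigma^2 * (1 + sum_i theta_i^2).
  sum_i theta_i^2 = (-0.796)^2 + (0.715)^2 = 0.633616 + 0.511225 = 1.144841.
  gamma(0) = 2 * (1 + 1.144841) = 2 * 2.144841 = 4.289682, which rounds to 4.2897.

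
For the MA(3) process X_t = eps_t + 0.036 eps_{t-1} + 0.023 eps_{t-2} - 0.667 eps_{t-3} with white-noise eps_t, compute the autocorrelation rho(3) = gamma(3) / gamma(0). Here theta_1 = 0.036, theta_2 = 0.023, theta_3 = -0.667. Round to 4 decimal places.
\rho(3) = -0.4610

For an MA(q) process with theta_0 = 1, the autocovariance is
  gamma(k) = sigma^2 * sum_{i=0..q-k} theta_i * theta_{i+k},
and rho(k) = gamma(k) / gamma(0). Sigma^2 cancels.
  numerator   = (1)*(-0.667) = -0.667.
  denominator = (1)^2 + (0.036)^2 + (0.023)^2 + (-0.667)^2 = 1.446714.
  rho(3) = -0.667 / 1.446714 = -0.4610.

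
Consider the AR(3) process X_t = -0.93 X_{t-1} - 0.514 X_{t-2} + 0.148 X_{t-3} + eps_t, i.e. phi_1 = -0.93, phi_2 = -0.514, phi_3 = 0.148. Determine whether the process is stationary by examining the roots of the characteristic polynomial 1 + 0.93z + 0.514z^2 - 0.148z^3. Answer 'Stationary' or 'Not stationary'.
\text{Stationary}

The AR(p) characteristic polynomial is P(z) = 1 + 0.93z + 0.514z^2 - 0.148z^3.
Stationarity requires all roots to lie outside the unit circle, i.e. |z| > 1 for every root.
Degree 3: look for a simple real root z0 first, then factor out (1 - z/z0) and solve the remaining quadratic.
Testing z0 = 5: P(5) = 1 + (0.93)(5) + (0.514)(5)^2 + (-0.148)(5)^3
  = 1 + (4.65) + (12.85) + (-18.5) = 0.  So z_0 = 5 is a root, |z_0| = 5.
Divide out the factor (1 - 0.2 z) = (1 - z/z0) (since 1/z0 = 0.2):
  P(z) = (1 - 0.2 z)(1 + (1.13) z + (0.74) z^2)
  [check: z-coef 1.13 - (0.2) = 0.93; z^2-coef 0.74 - (0.2)(1.13) = 0.514; z^3-coef -(0.2)(0.74) = -0.148.]
Remaining roots from the quadratic factor 1 + (1.13) z + (0.74) z^2:
  Set 1 + (1.13) z + (0.74) z^2 = 0, i.e. a z^2 + b z + c = 0 with a = 0.74, b = 1.13, c = 1.
  Discriminant D = b^2 - 4ac = (1.13)^2 - 4*(0.74)*1 = 1.2769 - (2.96) = -1.6831.
  D < 0, so the roots are the complex-conjugate pair z = (-b +/- i sqrt(-D)) / (2a) = -0.7635 +/- 0.8766i.
  For a conjugate pair |z|^2 = z * conj(z) = (product of roots) = c/a = 1/(0.74) = 1.351351, so |z| = sqrt(1.351351) = 1.1625 for both roots.
Moduli of all roots: 5.0000, 1.1625, 1.1625.
All moduli strictly greater than 1? Yes.
Verdict: Stationary.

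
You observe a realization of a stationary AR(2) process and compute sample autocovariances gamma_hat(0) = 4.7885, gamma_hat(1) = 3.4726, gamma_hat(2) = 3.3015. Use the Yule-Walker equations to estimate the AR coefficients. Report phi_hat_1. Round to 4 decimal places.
\hat\phi_{1} = 0.4750

The Yule-Walker equations for an AR(p) process read, in matrix form,
  Gamma_p phi = r_p,   with   (Gamma_p)_{ij} = gamma(|i - j|),
                       (r_p)_i = gamma(i),   i,j = 1..p.
Substitute the sample gammas (Toeplitz matrix and right-hand side of size 2):
  Gamma_p = [[4.7885, 3.4726], [3.4726, 4.7885]]
  r_p     = [3.4726, 3.3015]
Written out:
  4.7885 phi_1 + 3.4726 phi_2 = 3.4726
  3.4726 phi_1 + 4.7885 phi_2 = 3.3015
Solve by Cramer's rule:
  det = gamma(0)^2 - gamma(1)^2 = (4.7885)^2 - (3.4726)^2 = 22.92973225 - 12.05895076 = 10.87078149
  phi_hat_1 = [gamma(1) gamma(0) - gamma(1) gamma(2)] / det = [(3.4726)(4.7885) - (3.4726)(3.3015)] / 10.87078149 = 5.1637562 / 10.87078149 = 0.475
  phi_hat_2 = [gamma(0) gamma(2) - gamma(1)^2] / det = [(4.7885)(3.3015) - (3.4726)^2] / 10.87078149 = 3.75028199 / 10.87078149 = 0.345
So phi_hat = [0.4750, 0.3450].
Therefore phi_hat_1 = 0.4750.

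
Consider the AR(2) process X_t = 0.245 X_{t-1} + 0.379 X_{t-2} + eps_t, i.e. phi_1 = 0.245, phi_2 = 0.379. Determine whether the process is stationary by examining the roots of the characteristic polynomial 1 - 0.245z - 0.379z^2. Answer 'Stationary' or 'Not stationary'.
\text{Stationary}

The AR(p) characteristic polynomial is P(z) = 1 - 0.245z - 0.379z^2.
Stationarity requires all roots to lie outside the unit circle, i.e. |z| > 1 for every root.
Set 1 + (-0.245) z + (-0.379) z^2 = 0, i.e. a z^2 + b z + c = 0 with a = -0.379, b = -0.245, c = 1.
Discriminant D = b^2 - 4ac = (-0.245)^2 - 4*(-0.379)*1 = 0.060025 - (-1.516) = 1.576025.
D >= 0, so the roots are real: z = (-b +/- sqrt(D)) / (2a) = (0.245 +/- 1.255398) / (-0.758).
  z_1 = (0.245 + 1.255398) / (-0.758) = -1.9794,   |z_1| = 1.9794.
  z_2 = (0.245 - 1.255398) / (-0.758) = 1.333,   |z_2| = 1.333.
Moduli of all roots: 1.9794, 1.3330.
All moduli strictly greater than 1? Yes.
Verdict: Stationary.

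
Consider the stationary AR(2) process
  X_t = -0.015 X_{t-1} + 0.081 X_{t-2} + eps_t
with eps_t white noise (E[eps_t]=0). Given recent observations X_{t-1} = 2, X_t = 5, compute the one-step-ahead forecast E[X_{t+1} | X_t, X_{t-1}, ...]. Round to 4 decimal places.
E[X_{t+1} \mid \mathcal F_t] = 0.0870

For an AR(p) model X_t = c + sum_i phi_i X_{t-i} + eps_t, the
one-step-ahead conditional mean is
  E[X_{t+1} | X_t, ...] = c + sum_i phi_i X_{t+1-i}.
Substitute known values:
  E[X_{t+1} | ...] = (-0.015) * (5) + (0.081) * (2)
                   = 0.0870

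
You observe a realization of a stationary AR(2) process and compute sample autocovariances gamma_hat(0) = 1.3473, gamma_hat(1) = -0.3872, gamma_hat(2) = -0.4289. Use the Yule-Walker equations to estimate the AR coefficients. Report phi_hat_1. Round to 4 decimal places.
\hat\phi_{1} = -0.4130

The Yule-Walker equations for an AR(p) process read, in matrix form,
  Gamma_p phi = r_p,   with   (Gamma_p)_{ij} = gamma(|i - j|),
                       (r_p)_i = gamma(i),   i,j = 1..p.
Substitute the sample gammas (Toeplitz matrix and right-hand side of size 2):
  Gamma_p = [[1.3473, -0.3872], [-0.3872, 1.3473]]
  r_p     = [-0.3872, -0.4289]
Written out:
  1.3473 phi_1 - 0.3872 phi_2 = -0.3872
  -0.3872 phi_1 + 1.3473 phi_2 = -0.4289
Solve by Cramer's rule:
  det = gamma(0)^2 - gamma(1)^2 = (1.3473)^2 - (-0.3872)^2 = 1.81521729 - 0.14992384 = 1.66529345
  phi_hat_1 = [gamma(1) gamma(0) - gamma(1) gamma(2)] / det = [(-0.3872)(1.3473) - (-0.3872)(-0.4289)] / 1.66529345 = -0.68774464 / 1.66529345 = -0.413
  phi_hat_2 = [gamma(0) gamma(2) - gamma(1)^2] / det = [(1.3473)(-0.4289) - (-0.3872)^2] / 1.66529345 = -0.72778081 / 1.66529345 = -0.437
So phi_hat = [-0.4130, -0.4370].
Therefore phi_hat_1 = -0.4130.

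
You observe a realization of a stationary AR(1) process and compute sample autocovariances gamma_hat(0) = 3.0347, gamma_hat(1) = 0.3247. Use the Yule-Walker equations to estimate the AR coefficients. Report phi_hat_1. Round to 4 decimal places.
\hat\phi_{1} = 0.1070

The Yule-Walker equations for an AR(p) process read, in matrix form,
  Gamma_p phi = r_p,   with   (Gamma_p)_{ij} = gamma(|i - j|),
                       (r_p)_i = gamma(i),   i,j = 1..p.
Substitute the sample gammas (Toeplitz matrix and right-hand side of size 1):
  Gamma_p = [[3.0347]]
  r_p     = [0.3247]
With p = 1 this is the single equation gamma(0) phi_1 = gamma(1):
  phi_hat_1 = gamma(1) / gamma(0) = 0.3247 / 3.0347 = 0.1070.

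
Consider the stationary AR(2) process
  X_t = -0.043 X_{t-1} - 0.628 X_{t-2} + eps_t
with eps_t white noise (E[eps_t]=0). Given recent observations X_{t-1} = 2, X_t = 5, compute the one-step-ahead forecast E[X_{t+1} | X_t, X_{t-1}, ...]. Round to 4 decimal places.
E[X_{t+1} \mid \mathcal F_t] = -1.4710

For an AR(p) model X_t = c + sum_i phi_i X_{t-i} + eps_t, the
one-step-ahead conditional mean is
  E[X_{t+1} | X_t, ...] = c + sum_i phi_i X_{t+1-i}.
Substitute known values:
  E[X_{t+1} | ...] = (-0.043) * (5) + (-0.628) * (2)
                   = -1.4710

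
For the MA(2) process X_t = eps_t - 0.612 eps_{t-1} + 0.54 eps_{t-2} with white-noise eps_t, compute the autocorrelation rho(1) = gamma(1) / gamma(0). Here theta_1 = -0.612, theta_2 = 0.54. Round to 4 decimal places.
\rho(1) = -0.5657

For an MA(q) process with theta_0 = 1, the autocovariance is
  gamma(k) = sigma^2 * sum_{i=0..q-k} theta_i * theta_{i+k},
and rho(k) = gamma(k) / gamma(0). Sigma^2 cancels.
  numerator   = (1)*(-0.612) + (-0.612)*(0.54) = -0.94248.
  denominator = (1)^2 + (-0.612)^2 + (0.54)^2 = 1.666144.
  rho(1) = -0.94248 / 1.666144 = -0.5657.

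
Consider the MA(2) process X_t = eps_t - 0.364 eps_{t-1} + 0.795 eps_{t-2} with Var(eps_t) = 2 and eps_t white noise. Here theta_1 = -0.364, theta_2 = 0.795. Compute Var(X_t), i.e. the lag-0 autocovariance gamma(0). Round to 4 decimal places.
\gamma(0) = 3.5290

For an MA(q) process X_t = eps_t + sum_i theta_i eps_{t-i} with
Var(eps_t) = sigma^2, the variance is
  gamma(0) = sigma^2 * (1 + sum_i theta_i^2).
  sum_i theta_i^2 = (-0.364)^2 + (0.795)^2 = 0.132496 + 0.632025 = 0.764521.
  gamma(0) = 2 * (1 + 0.764521) = 2 * 1.764521 = 3.529042, which rounds to 3.5290.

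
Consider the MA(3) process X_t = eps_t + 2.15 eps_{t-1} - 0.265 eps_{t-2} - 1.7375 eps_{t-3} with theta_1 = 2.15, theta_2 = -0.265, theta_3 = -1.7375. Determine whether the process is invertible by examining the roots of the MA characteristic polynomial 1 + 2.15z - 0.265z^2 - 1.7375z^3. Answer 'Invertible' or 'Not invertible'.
\text{Not invertible}

The MA(q) characteristic polynomial is P(z) = 1 + 2.15z - 0.265z^2 - 1.7375z^3.
Invertibility requires all roots to lie outside the unit circle, i.e. |z| > 1 for every root.
Degree 3: look for a simple real root z0 first, then factor out (1 - z/z0) and solve the remaining quadratic.
Testing z0 = -0.8: P(-0.8) = 1 + (2.15)(-0.8) + (-0.265)(-0.8)^2 + (-1.7375)(-0.8)^3
  = 1 + (-1.72) + (-0.1696) + (0.8896) = 0.  So z_0 = -0.8 is a root, |z_0| = 0.8.
Divide out the factor (1 + 1.25 z) = (1 - z/z0) (since 1/z0 = -1.25):
  P(z) = (1 + 1.25 z)(1 + (0.9) z + (-1.39) z^2)
  [check: z-coef 0.9 - (-1.25) = 2.15; z^2-coef -1.39 - (-1.25)(0.9) = -0.265; z^3-coef -(-1.25)(-1.39) = -1.7375.]
Remaining roots from the quadratic factor 1 + (0.9) z + (-1.39) z^2:
  Set 1 + (0.9) z + (-1.39) z^2 = 0, i.e. a z^2 + b z + c = 0 with a = -1.39, b = 0.9, c = 1.
  Discriminant D = b^2 - 4ac = (0.9)^2 - 4*(-1.39)*1 = 0.81 - (-5.56) = 6.37.
  D >= 0, so the roots are real: z = (-b +/- sqrt(D)) / (2a) = (-0.9 +/- 2.523886) / (-2.78).
    z_1 = (-0.9 + 2.523886) / (-2.78) = -0.5841,   |z_1| = 0.5841.
    z_2 = (-0.9 - 2.523886) / (-2.78) = 1.2316,   |z_2| = 1.2316.
Moduli of all roots: 0.8000, 0.5841, 1.2316.
All moduli strictly greater than 1? No.
Verdict: Not invertible.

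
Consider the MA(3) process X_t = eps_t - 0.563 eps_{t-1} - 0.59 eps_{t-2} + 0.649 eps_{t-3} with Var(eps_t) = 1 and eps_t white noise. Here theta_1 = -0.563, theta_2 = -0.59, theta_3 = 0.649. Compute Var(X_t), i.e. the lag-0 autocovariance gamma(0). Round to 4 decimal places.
\gamma(0) = 2.0863

For an MA(q) process X_t = eps_t + sum_i theta_i eps_{t-i} with
Var(eps_t) = sigma^2, the variance is
  gamma(0) = sigma^2 * (1 + sum_i theta_i^2).
  sum_i theta_i^2 = (-0.563)^2 + (-0.59)^2 + (0.649)^2 = 0.316969 + 0.3481 + 0.421201 = 1.08627.
  gamma(0) = 1 * (1 + 1.08627) = 1 * 2.08627 = 2.08627, which rounds to 2.0863.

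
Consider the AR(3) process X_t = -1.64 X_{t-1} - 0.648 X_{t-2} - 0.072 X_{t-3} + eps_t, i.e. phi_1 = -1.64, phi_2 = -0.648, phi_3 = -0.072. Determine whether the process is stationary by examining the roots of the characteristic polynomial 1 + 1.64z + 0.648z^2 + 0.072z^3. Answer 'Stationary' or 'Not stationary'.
\text{Not stationary}

The AR(p) characteristic polynomial is P(z) = 1 + 1.64z + 0.648z^2 + 0.072z^3.
Stationarity requires all roots to lie outside the unit circle, i.e. |z| > 1 for every root.
Degree 3: look for a simple real root z0 first, then factor out (1 - z/z0) and solve the remaining quadratic.
Testing z0 = -5: P(-5) = 1 + (1.64)(-5) + (0.648)(-5)^2 + (0.072)(-5)^3
  = 1 + (-8.2) + (16.2) + (-9) = 0.  So z_0 = -5 is a root, |z_0| = 5.
Divide out the factor (1 + 0.2 z) = (1 - z/z0) (since 1/z0 = -0.2):
  P(z) = (1 + 0.2 z)(1 + (1.44) z + (0.36) z^2)
  [check: z-coef 1.44 - (-0.2) = 1.64; z^2-coef 0.36 - (-0.2)(1.44) = 0.648; z^3-coef -(-0.2)(0.36) = 0.072.]
Remaining roots from the quadratic factor 1 + (1.44) z + (0.36) z^2:
  Set 1 + (1.44) z + (0.36) z^2 = 0, i.e. a z^2 + b z + c = 0 with a = 0.36, b = 1.44, c = 1.
  Discriminant D = b^2 - 4ac = (1.44)^2 - 4*(0.36)*1 = 2.0736 - (1.44) = 0.6336.
  D >= 0, so the roots are real: z = (-b +/- sqrt(D)) / (2a) = (-1.44 +/- 0.79599) / (0.72).
    z_1 = (-1.44 + 0.79599) / (0.72) = -0.8945,   |z_1| = 0.8945.
    z_2 = (-1.44 - 0.79599) / (0.72) = -3.1055,   |z_2| = 3.1055.
Moduli of all roots: 5.0000, 0.8945, 3.1055.
All moduli strictly greater than 1? No.
Verdict: Not stationary.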